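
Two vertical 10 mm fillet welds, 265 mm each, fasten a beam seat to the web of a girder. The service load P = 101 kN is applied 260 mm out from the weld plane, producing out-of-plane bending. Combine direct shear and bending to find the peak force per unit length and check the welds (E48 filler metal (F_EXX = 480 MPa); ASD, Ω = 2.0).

L_w = 2 × 265 = 530 mm; section modulus (unit throat) S = 2 × L²/6 = 23410 mm².
Direct shear f_v = P/L_w = 101×10³/530 = 190.6 N/mm.
Moment M = P × e = 101×10³ × 260 = 26260000 N·mm; bending f_b = M/S = 1122 N/mm.
f_max = √(f_v² + f_b²) = √(190.6² + 1122²) = 1138 N/mm.
r_n/Ω = (1/2.0) × 0.6 × 480 × (0.707 × 10) = 1018 N/mm → NOT adequate.

f_max ≈ 1140 N/mm; NOT adequate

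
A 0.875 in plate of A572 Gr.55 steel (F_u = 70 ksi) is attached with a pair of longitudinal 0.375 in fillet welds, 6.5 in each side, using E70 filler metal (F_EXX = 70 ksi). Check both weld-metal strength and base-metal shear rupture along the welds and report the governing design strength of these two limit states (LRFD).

t_e = 0.707 × 0.375 = 0.2651 in; L = 13 in.
Weld metal: φR_n = 0.75 × 0.6 × 70 × 0.2651 × 13 = 108.6 kips.
Base metal (shear rupture): φR_n = 0.75 × 0.6 × 70 × 0.875 × 13 = 358.3 kips.
Governing: weld metal.

φR_n ≈ 109 kips (weld metal governs)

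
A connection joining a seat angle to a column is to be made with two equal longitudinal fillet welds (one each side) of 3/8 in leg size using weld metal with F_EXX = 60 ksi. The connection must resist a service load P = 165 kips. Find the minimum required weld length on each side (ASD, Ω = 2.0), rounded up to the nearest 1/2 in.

Throat t_e = 0.707 × 0.375 = 0.2651 in.
r_n/Ω = (0.6 × 60 × 0.2651) / 2.0 = 4.772 kip/in.
L_req = P / (r_n/Ω) = 165 / 4.772 = 34.57 in total.
Per side: 34.57 / 2 = 17.29 in.
Round up → use L = 17.5 in on each side.

L = 17.5 in on each side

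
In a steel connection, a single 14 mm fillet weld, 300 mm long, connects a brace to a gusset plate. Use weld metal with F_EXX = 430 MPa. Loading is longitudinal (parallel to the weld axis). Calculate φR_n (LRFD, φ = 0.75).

φR_n ≈ 575 kN

Effective throat t_e = 0.707 × 14 = 9.898 mm.
Total length L = 300 mm; A_we = 9.898 × 300 = 2969 mm².
F_nw = 0.6 F_EXX = 0.6 × 430 = 258 MPa.
φR_n = 0.75 × 258 × 2969 × 10⁻³ = 574.6 kN.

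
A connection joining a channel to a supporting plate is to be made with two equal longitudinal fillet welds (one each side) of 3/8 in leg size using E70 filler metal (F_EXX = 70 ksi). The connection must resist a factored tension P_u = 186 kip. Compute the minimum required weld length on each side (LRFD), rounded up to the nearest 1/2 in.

L = 11.5 in on each side

Throat t_e = 0.707 × 0.375 = 0.2651 in.
φr_n = 0.75 × 0.6 × 70 × 0.2651 = 8.351 kip/in.
L_req = P_u / φr_n = 186 / 8.351 = 22.27 in total.
Per side: 22.27 / 2 = 11.14 in.
Round up → use L = 11.5 in on each side.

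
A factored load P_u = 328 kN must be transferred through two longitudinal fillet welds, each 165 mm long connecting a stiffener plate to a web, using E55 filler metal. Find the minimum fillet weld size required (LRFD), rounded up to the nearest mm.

E55XX → F_EXX = 550 MPa.
Total weld length L = 330 mm.
Required throat t_e = P_u / (φ × 0.6 F_EXX × L) = 328 / (0.75 × 0.6 × 550 × 330 × 10⁻³) = 4.016 mm.
Required leg w = t_e / 0.707 = 5.68 mm → use 6 mm.

w = 6 mm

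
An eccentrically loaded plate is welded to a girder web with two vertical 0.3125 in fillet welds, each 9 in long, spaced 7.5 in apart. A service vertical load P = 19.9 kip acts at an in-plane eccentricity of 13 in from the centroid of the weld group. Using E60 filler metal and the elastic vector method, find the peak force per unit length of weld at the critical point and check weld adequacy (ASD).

E60XX → F_EXX = 60 ksi.
Total weld length L_w = 18 in. Treat welds as unit-width lines.
Polar moment about centroid: J = 2[d³/12 + d(b/2)²] = 2[9³/12 + 9×3.75²] = 374.6 in³.
Direct shear f_v = P/L_w = 19.9 / 18 = 1.106 kip/in (vertical).
Torsion M = P·e = 19.9 × 13 = 258.7 kip·in.
Critical point at (x, y) = (3.75, 4.5) from centroid. f_tx = M·y/J = 3.108 kip/in; f_ty = M·x/J = 2.59 kip/in.
Resultant f_max = √[f_tx² + (f_v + f_ty)²] = √[3.108² + (1.106 + 2.59)²] = 4.828 kip/in.
Capacity per unit length: r_n/Ω = (1/2.0) × 0.6 × 60 × (0.707 × 0.3125) = 3.977 kip/in.
4.828 > 3.977 → NOT adequate.

f_max ≈ 4.83 kip/in; NOT adequate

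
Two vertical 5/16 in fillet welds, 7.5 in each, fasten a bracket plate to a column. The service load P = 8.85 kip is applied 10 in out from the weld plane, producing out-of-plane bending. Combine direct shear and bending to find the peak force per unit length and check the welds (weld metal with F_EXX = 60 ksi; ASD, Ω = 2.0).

f_max ≈ 4.76 kip/in; NOT adequate

L_w = 2 × 7.5 = 15 in; section modulus (unit throat) S = 2 × L²/6 = 18.75 in².
Direct shear f_v = P/L_w = 8.85/15 = 0.59 kip/in.
Moment M = P × e = 8.85 × 10 = 88.5 kip·in; bending f_b = M/S = 4.72 kip/in.
f_max = √(f_v² + f_b²) = √(0.59² + 4.72²) = 4.757 kip/in.
r_n/Ω = (1/2.0) × 0.6 × 60 × (0.707 × 0.3125) = 3.977 kip/in → NOT adequate.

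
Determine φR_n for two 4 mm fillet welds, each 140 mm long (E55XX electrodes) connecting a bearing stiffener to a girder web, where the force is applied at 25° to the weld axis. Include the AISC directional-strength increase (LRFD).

φR_n ≈ 223 kN

E55XX → F_EXX = 550 MPa.
t_e = 0.707 × 4 = 2.828 mm; A_we = 2.828 × 280 = 791.8 mm².
Directional factor: 1.0 + 0.5 sin^1.5(25°) = 1.137.
F_nw = 0.6 × 550 × 1.137 = 375.3 MPa.
φR_n = 0.75 × 375.3 × 791.8 × 10⁻³ = 222.9 kN.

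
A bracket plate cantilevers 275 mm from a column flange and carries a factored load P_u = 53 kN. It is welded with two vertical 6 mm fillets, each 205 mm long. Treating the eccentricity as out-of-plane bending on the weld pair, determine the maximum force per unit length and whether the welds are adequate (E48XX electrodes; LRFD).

E48XX → F_EXX = 480 MPa.
L_w = 2 × 205 = 410 mm; section modulus (unit throat) S = 2 × L²/6 = 14010 mm².
Direct shear f_v = P/L_w = 53×10³/410 = 129.3 N/mm.
Moment M = P × e = 53×10³ × 275 = 14575000 N·mm; bending f_b = M/S = 1040 N/mm.
f_max = √(f_v² + f_b²) = √(129.3² + 1040²) = 1048 N/mm.
φr_n = 0.75 × 0.6 × 480 × (0.707 × 6) = 916.3 N/mm → NOT adequate.

f_max ≈ 1050 N/mm; NOT adequate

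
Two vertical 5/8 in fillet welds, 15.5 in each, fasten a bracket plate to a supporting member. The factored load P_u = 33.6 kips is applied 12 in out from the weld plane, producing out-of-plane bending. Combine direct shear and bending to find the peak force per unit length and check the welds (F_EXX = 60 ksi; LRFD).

f_max ≈ 5.15 kip/in; adequate

L_w = 2 × 15.5 = 31 in; section modulus (unit throat) S = 2 × L²/6 = 80.08 in².
Direct shear f_v = P/L_w = 33.6/31 = 1.084 kip/in.
Moment M = P × e = 33.6 × 12 = 403.2 kip·in; bending f_b = M/S = 5.035 kip/in.
f_max = √(f_v² + f_b²) = √(1.084² + 5.035²) = 5.15 kip/in.
φr_n = 0.75 × 0.6 × 60 × (0.707 × 0.625) = 11.93 kip/in → adequate.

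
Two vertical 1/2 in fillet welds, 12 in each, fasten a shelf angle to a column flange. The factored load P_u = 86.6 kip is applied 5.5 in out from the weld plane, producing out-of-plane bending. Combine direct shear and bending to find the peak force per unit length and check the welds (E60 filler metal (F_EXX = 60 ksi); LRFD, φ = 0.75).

L_w = 2 × 12 = 24 in; section modulus (unit throat) S = 2 × L²/6 = 48 in².
Direct shear f_v = P/L_w = 86.6/24 = 3.608 kip/in.
Moment M = P × e = 86.6 × 5.5 = 476.3 kip·in; bending f_b = M/S = 9.923 kip/in.
f_max = √(f_v² + f_b²) = √(3.608² + 9.923²) = 10.56 kip/in.
φr_n = 0.75 × 0.6 × 60 × (0.707 × 0.5) = 9.544 kip/in → NOT adequate.

f_max ≈ 10.6 kip/in; NOT adequate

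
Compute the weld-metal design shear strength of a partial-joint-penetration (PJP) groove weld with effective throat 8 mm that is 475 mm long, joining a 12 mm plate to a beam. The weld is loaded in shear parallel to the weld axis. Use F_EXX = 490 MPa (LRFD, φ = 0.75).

Effective throat (given) t_e = 8 mm.
A_we = 8 × 475 = 3800 mm².
F_nw = 0.6 F_EXX = 294 MPa.
φR_n = 0.75 × 294 × 3800 × 10⁻³ = 837.9 kN.

φR_n ≈ 838 kN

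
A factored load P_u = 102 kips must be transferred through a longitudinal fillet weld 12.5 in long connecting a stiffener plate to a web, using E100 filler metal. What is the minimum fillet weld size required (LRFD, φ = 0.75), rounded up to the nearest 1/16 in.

E100XX → F_EXX = 100 ksi.
Total weld length L = 12.5 in.
Required throat t_e = P_u / (φ × 0.6 F_EXX × L) = 102 / (0.75 × 0.6 × 100 × 12.5) = 0.1813 in.
Required leg w = t_e / 0.707 = 0.2565 in → use 5/16 in.

w = 5/16 in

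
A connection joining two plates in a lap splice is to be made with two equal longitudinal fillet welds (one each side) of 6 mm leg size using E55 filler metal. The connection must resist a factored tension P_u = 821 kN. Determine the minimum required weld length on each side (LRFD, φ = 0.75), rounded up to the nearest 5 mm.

L = 395 mm on each side

E55XX → F_EXX = 550 MPa.
Throat t_e = 0.707 × 6 = 4.242 mm.
φr_n = 0.75 × 0.6 × 550 × 4.242 × 10⁻³ = 1.05 kN/mm.
L_req = P_u / φr_n = 821 / 1.05 = 782 mm total.
Per side: 782 / 2 = 391 mm.
Round up → use L = 395 mm on each side.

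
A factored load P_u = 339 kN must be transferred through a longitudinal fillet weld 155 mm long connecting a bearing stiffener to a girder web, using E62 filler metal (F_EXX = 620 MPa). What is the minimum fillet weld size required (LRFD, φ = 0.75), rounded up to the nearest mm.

Total weld length L = 155 mm.
Required throat t_e = P_u / (φ × 0.6 F_EXX × L) = 339 / (0.75 × 0.6 × 620 × 155 × 10⁻³) = 7.839 mm.
Required leg w = t_e / 0.707 = 11.09 mm → use 12 mm.

w = 12 mm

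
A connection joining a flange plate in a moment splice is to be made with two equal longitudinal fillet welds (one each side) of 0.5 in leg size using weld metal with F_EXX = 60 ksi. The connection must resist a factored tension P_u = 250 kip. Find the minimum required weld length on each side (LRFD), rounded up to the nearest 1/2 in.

L = 13.5 in on each side

Throat t_e = 0.707 × 0.5 = 0.3535 in.
φr_n = 0.75 × 0.6 × 60 × 0.3535 = 9.544 kip/in.
L_req = P_u / φr_n = 250 / 9.544 = 26.19 in total.
Per side: 26.19 / 2 = 13.1 in.
Round up → use L = 13.5 in on each side.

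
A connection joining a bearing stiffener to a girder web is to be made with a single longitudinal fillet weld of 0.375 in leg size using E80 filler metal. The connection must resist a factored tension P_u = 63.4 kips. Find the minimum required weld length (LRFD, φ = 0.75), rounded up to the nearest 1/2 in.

E80XX → F_EXX = 80 ksi.
Throat t_e = 0.707 × 0.375 = 0.2651 in.
φr_n = 0.75 × 0.6 × 80 × 0.2651 = 9.544 kips/in.
L_req = P_u / φr_n = 63.4 / 9.544 = 6.643 in total.
Round up → use L = 7 in.

L = 7 in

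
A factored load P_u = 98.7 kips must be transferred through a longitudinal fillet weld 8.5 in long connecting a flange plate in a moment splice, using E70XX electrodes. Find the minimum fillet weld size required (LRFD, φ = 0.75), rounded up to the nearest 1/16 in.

E70XX → F_EXX = 70 ksi.
Total weld length L = 8.5 in.
Required throat t_e = P_u / (φ × 0.6 F_EXX × L) = 98.7 / (0.75 × 0.6 × 70 × 8.5) = 0.3686 in.
Required leg w = t_e / 0.707 = 0.5214 in → use 9/16 in.

w = 9/16 in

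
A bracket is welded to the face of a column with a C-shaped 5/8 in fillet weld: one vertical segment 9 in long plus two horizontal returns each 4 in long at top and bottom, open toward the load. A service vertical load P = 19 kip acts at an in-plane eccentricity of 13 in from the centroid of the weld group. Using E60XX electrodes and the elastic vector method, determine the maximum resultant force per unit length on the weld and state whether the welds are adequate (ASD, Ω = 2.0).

f_max ≈ 6.07 kip/in; adequate

E60XX → F_EXX = 60 ksi.
Total weld length L_w = 17 in. Treat welds as unit-width lines.
Centroid: x̄ = 2×4×2 / 17 = 0.9412 in from the vertical weld.
Polar moment about centroid: J = I_x + I_y = [9³/12 + 2×4×4.5²] + [9×0.9412² + 2(4³/12 + 4×1.059²)] = 250.4 in³.
Direct shear f_v = P/L_w = 19 / 17 = 1.118 kip/in (vertical).
Torsion M = P·e = 19 × 13 = 247 kip·in.
Critical point at (x, y) = (3.059, 4.5) from centroid. f_tx = M·y/J = 4.44 kip/in; f_ty = M·x/J = 3.018 kip/in.
Resultant f_max = √[f_tx² + (f_v + f_ty)²] = √[4.44² + (1.118 + 3.018)²] = 6.067 kip/in.
Capacity per unit length: r_n/Ω = (1/2.0) × 0.6 × 60 × (0.707 × 0.625) = 7.954 kip/in.
6.067 ≤ 7.954 → adequate.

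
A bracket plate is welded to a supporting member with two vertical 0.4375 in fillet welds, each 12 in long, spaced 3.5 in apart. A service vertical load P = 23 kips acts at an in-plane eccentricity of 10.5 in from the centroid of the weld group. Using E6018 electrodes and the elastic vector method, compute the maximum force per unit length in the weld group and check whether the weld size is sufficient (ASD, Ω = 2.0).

E60XX → F_EXX = 60 ksi.
Total weld length L_w = 24 in. Treat welds as unit-width lines.
Polar moment about centroid: J = 2[d³/12 + d(b/2)²] = 2[12³/12 + 12×1.75²] = 361.5 in³.
Direct shear f_v = P/L_w = 23 / 24 = 0.9583 kip/in (vertical).
Torsion M = P·e = 23 × 10.5 = 241.5 kip·in.
Critical point at (x, y) = (1.75, 6) from centroid. f_tx = M·y/J = 4.008 kip/in; f_ty = M·x/J = 1.169 kip/in.
Resultant f_max = √[f_tx² + (f_v + f_ty)²] = √[4.008² + (0.9583 + 1.169)²] = 4.538 kip/in.
Capacity per unit length: r_n/Ω = (1/2.0) × 0.6 × 60 × (0.707 × 0.4375) = 5.568 kip/in.
4.538 ≤ 5.568 → adequate.

f_max ≈ 4.54 kip/in; adequate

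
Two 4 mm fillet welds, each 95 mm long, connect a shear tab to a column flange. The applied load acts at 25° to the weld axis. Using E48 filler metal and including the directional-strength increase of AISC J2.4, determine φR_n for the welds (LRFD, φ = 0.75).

φR_n ≈ 132 kN

E48XX → F_EXX = 480 MPa.
t_e = 0.707 × 4 = 2.828 mm; A_we = 2.828 × 190 = 537.3 mm².
Directional factor: 1.0 + 0.5 sin^1.5(25°) = 1.137.
F_nw = 0.6 × 480 × 1.137 = 327.6 MPa.
φR_n = 0.75 × 327.6 × 537.3 × 10⁻³ = 132 kN.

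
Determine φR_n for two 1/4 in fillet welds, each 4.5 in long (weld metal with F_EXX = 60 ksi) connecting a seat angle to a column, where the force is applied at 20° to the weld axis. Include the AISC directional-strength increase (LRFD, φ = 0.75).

φR_n ≈ 47.2 kip

t_e = 0.707 × 0.25 = 0.1767 in; A_we = 0.1767 × 9 = 1.591 in².
Directional factor: 1.0 + 0.5 sin^1.5(20°) = 1.1.
F_nw = 0.6 × 60 × 1.1 = 39.6 ksi.
φR_n = 0.75 × 39.6 × 1.591 = 47.25 kip.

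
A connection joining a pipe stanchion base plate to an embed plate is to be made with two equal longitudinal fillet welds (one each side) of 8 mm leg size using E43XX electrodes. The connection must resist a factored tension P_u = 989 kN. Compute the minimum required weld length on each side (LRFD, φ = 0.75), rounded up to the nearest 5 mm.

L = 455 mm on each side

E43XX → F_EXX = 430 MPa.
Throat t_e = 0.707 × 8 = 5.656 mm.
φr_n = 0.75 × 0.6 × 430 × 5.656 × 10⁻³ = 1.094 kN/mm.
L_req = P_u / φr_n = 989 / 1.094 = 903.7 mm total.
Per side: 903.7 / 2 = 451.8 mm.
Round up → use L = 455 mm on each side.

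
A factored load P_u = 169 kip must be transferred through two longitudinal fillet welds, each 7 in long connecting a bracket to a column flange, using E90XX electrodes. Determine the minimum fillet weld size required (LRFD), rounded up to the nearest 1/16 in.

w = 7/16 in

E90XX → F_EXX = 90 ksi.
Total weld length L = 14 in.
Required throat t_e = P_u / (φ × 0.6 F_EXX × L) = 169 / (0.75 × 0.6 × 90 × 14) = 0.2981 in.
Required leg w = t_e / 0.707 = 0.4216 in → use 7/16 in.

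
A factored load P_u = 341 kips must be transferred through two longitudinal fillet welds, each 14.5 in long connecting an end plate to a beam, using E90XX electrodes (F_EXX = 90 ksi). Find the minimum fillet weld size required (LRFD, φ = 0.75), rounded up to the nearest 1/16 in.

w = 7/16 in

Total weld length L = 29 in.
Required throat t_e = P_u / (φ × 0.6 F_EXX × L) = 341 / (0.75 × 0.6 × 90 × 29) = 0.2903 in.
Required leg w = t_e / 0.707 = 0.4107 in → use 7/16 in.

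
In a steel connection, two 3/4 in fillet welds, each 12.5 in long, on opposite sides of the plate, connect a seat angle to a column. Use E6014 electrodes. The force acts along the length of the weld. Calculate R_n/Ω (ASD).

E60XX → F_EXX = 60 ksi.
Effective throat t_e = 0.707 × 0.75 = 0.5302 in.
Total length L = 25 in; A_we = 0.5302 × 25 = 13.26 in².
F_nw = 0.6 F_EXX = 0.6 × 60 = 36 ksi.
R_n = 36 × 13.26 = 477.2 kip; R_n/Ω = 477.2/2.0 = 238.6 kip.

R_n/Ω ≈ 239 kip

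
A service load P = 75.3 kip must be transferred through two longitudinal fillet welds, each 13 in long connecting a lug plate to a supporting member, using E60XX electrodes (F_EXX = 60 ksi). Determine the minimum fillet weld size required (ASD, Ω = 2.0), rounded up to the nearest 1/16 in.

Total weld length L = 26 in.
Required throat t_e = P × Ω / (0.6 F_EXX × L) = 75.3 × 2.0 / (0.6 × 60 × 26) = 0.1609 in.
Required leg w = t_e / 0.707 = 0.2276 in → use 1/4 in.

w = 1/4 in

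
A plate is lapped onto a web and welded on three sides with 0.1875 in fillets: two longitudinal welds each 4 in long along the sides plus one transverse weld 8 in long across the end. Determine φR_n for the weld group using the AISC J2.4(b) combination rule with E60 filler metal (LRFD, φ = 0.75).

E60XX → F_EXX = 60 ksi.
t_e = 0.707 × 0.1875 = 0.1326 in.
R_nwl = 0.6 × 60 × 0.1326 × 8 = 38.18 kip (longitudinal, 2 welds).
R_nwt = 0.6 × 60 × 0.1326 × 8 = 38.18 kip (transverse, base value).
(i) R_nwl + R_nwt = 76.36 kip; (ii) 0.85 R_nwl + 1.5 R_nwt = 89.72 kip.
R_n = max = 89.72 kip [governs: (ii)]; φR_n = 67.29 kip.

φR_n ≈ 67.3 kip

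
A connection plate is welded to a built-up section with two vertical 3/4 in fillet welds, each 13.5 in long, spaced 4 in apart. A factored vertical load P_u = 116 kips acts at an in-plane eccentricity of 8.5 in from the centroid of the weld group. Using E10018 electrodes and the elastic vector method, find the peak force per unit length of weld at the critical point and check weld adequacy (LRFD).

f_max ≈ 15.2 kip/in; adequate

E100XX → F_EXX = 100 ksi.
Total weld length L_w = 27 in. Treat welds as unit-width lines.
Polar moment about centroid: J = 2[d³/12 + d(b/2)²] = 2[13.5³/12 + 13.5×2²] = 518.1 in³.
Direct shear f_v = P/L_w = 116 / 27 = 4.296 kip/in (vertical).
Torsion M = P·e = 116 × 8.5 = 986 kip·in.
Critical point at (x, y) = (2, 6.75) from centroid. f_tx = M·y/J = 12.85 kip/in; f_ty = M·x/J = 3.806 kip/in.
Resultant f_max = √[f_tx² + (f_v + f_ty)²] = √[12.85² + (4.296 + 3.806)²] = 15.19 kip/in.
Capacity per unit length: φr_n = 0.75 × 0.6 × 100 × (0.707 × 0.75) = 23.86 kip/in.
15.19 ≤ 23.86 → adequate.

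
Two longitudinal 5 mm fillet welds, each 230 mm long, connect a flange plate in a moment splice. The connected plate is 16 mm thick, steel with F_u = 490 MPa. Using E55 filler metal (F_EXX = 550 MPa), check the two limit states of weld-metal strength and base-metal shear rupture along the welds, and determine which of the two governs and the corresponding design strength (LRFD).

φR_n ≈ 402 kN (weld metal governs)

t_e = 0.707 × 5 = 3.535 mm; L = 460 mm.
Weld metal: φR_n = 0.75 × 0.6 × 550 × 3.535 × 460 × 10⁻³ = 402.5 kN.
Base metal (shear rupture): φR_n = 0.75 × 0.6 × 490 × 16 × 460 × 10⁻³ = 1623 kN.
Governing: weld metal.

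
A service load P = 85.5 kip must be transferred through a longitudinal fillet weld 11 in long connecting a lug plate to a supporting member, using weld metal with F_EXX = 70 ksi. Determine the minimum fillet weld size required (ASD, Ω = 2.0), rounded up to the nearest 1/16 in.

Total weld length L = 11 in.
Required throat t_e = P × Ω / (0.6 F_EXX × L) = 85.5 × 2.0 / (0.6 × 70 × 11) = 0.3701 in.
Required leg w = t_e / 0.707 = 0.5235 in → use 9/16 in.

w = 9/16 in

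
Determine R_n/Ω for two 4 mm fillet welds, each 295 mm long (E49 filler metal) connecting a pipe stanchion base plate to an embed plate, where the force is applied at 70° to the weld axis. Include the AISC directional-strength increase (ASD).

E49XX → F_EXX = 490 MPa.
t_e = 0.707 × 4 = 2.828 mm; A_we = 2.828 × 590 = 1669 mm².
Directional factor: 1.0 + 0.5 sin^1.5(70°) = 1.455.
F_nw = 0.6 × 490 × 1.455 = 427.9 MPa.
R_n/Ω = (427.9 × 1669) / 2.0 × 10⁻³ = 357 kN.

R_n/Ω ≈ 357 kN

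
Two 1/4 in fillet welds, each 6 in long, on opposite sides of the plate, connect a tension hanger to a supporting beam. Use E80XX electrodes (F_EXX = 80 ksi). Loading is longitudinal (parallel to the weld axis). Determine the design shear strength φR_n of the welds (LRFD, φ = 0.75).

Effective throat t_e = 0.707 × 0.25 = 0.1767 in.
Total length L = 12 in; A_we = 0.1767 × 12 = 2.121 in².
F_nw = 0.6 F_EXX = 0.6 × 80 = 48 ksi.
φR_n = 0.75 × 48 × 2.121 = 76.36 kips.

φR_n ≈ 76.4 kips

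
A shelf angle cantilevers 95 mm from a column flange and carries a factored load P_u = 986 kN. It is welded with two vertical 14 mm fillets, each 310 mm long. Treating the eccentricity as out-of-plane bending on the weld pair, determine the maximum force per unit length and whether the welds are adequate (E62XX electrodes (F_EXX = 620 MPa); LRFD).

f_max ≈ 3330 N/mm; NOT adequate

L_w = 2 × 310 = 620 mm; section modulus (unit throat) S = 2 × L²/6 = 32030 mm².
Direct shear f_v = P/L_w = 986×10³/620 = 1590 N/mm.
Moment M = P × e = 986×10³ × 95 = 93670000 N·mm; bending f_b = M/S = 2924 N/mm.
f_max = √(f_v² + f_b²) = √(1590² + 2924²) = 3329 N/mm.
φr_n = 0.75 × 0.6 × 620 × (0.707 × 14) = 2762 N/mm → NOT adequate.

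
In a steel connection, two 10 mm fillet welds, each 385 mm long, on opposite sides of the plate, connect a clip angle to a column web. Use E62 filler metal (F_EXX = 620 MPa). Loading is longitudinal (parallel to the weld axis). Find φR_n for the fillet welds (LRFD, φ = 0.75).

φR_n ≈ 1520 kN

Effective throat t_e = 0.707 × 10 = 7.07 mm.
Total length L = 770 mm; A_we = 7.07 × 770 = 5444 mm².
F_nw = 0.6 F_EXX = 0.6 × 620 = 372 MPa.
φR_n = 0.75 × 372 × 5444 × 10⁻³ = 1519 kN.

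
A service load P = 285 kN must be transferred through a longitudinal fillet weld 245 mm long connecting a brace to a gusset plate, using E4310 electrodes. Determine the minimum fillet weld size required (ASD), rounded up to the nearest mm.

w = 13 mm

E43XX → F_EXX = 430 MPa.
Total weld length L = 245 mm.
Required throat t_e = P × Ω / (0.6 F_EXX × L) = 285 × 2.0 / (0.6 × 430 × 245 × 10⁻³) = 9.018 mm.
Required leg w = t_e / 0.707 = 12.75 mm → use 13 mm.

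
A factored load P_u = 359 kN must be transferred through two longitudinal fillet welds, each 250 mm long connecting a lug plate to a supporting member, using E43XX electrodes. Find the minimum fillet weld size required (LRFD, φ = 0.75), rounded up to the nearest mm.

E43XX → F_EXX = 430 MPa.
Total weld length L = 500 mm.
Required throat t_e = P_u / (φ × 0.6 F_EXX × L) = 359 / (0.75 × 0.6 × 430 × 500 × 10⁻³) = 3.711 mm.
Required leg w = t_e / 0.707 = 5.248 mm → use 6 mm.

w = 6 mm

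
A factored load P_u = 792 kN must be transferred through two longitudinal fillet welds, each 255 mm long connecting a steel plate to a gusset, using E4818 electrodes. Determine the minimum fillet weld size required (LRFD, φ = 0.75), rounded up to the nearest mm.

E48XX → F_EXX = 480 MPa.
Total weld length L = 510 mm.
Required throat t_e = P_u / (φ × 0.6 F_EXX × L) = 792 / (0.75 × 0.6 × 480 × 510 × 10⁻³) = 7.19 mm.
Required leg w = t_e / 0.707 = 10.17 mm → use 11 mm.

w = 11 mm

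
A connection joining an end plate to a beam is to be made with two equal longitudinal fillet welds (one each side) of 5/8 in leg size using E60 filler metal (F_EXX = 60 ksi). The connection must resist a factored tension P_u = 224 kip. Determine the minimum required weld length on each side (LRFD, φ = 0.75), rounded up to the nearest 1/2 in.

L = 9.5 in on each side

Throat t_e = 0.707 × 0.625 = 0.4419 in.
φr_n = 0.75 × 0.6 × 60 × 0.4419 = 11.93 kip/in.
L_req = P_u / φr_n = 224 / 11.93 = 18.78 in total.
Per side: 18.78 / 2 = 9.388 in.
Round up → use L = 9.5 in on each side.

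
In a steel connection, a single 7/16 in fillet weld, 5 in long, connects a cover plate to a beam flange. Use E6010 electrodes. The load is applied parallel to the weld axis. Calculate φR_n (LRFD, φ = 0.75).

φR_n ≈ 41.8 kips

E60XX → F_EXX = 60 ksi.
Effective throat t_e = 0.707 × 0.4375 = 0.3093 in.
Total length L = 5 in; A_we = 0.3093 × 5 = 1.547 in².
F_nw = 0.6 F_EXX = 0.6 × 60 = 36 ksi.
φR_n = 0.75 × 36 × 1.547 = 41.76 kips.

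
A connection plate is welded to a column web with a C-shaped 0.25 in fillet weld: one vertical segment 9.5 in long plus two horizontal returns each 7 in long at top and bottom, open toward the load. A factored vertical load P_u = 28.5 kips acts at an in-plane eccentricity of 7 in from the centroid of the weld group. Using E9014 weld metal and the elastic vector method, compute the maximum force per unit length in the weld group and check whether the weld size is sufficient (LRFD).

f_max ≈ 3.63 kip/in; adequate

E90XX → F_EXX = 90 ksi.
Total weld length L_w = 23.5 in. Treat welds as unit-width lines.
Centroid: x̄ = 2×7×3.5 / 23.5 = 2.085 in from the vertical weld.
Polar moment about centroid: J = I_x + I_y = [9.5³/12 + 2×7×4.75²] + [9.5×2.085² + 2(7³/12 + 7×1.415²)] = 513.8 in³.
Direct shear f_v = P/L_w = 28.5 / 23.5 = 1.213 kip/in (vertical).
Torsion M = P·e = 28.5 × 7 = 199.5 kip·in.
Critical point at (x, y) = (4.915, 4.75) from centroid. f_tx = M·y/J = 1.844 kip/in; f_ty = M·x/J = 1.908 kip/in.
Resultant f_max = √[f_tx² + (f_v + f_ty)²] = √[1.844² + (1.213 + 1.908)²] = 3.625 kip/in.
Capacity per unit length: φr_n = 0.75 × 0.6 × 90 × (0.707 × 0.25) = 7.158 kip/in.
3.625 ≤ 7.158 → adequate.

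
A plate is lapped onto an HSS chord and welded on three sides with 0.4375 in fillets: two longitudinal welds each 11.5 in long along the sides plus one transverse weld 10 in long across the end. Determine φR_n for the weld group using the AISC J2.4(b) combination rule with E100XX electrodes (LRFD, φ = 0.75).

E100XX → F_EXX = 100 ksi.
t_e = 0.707 × 0.4375 = 0.3093 in.
R_nwl = 0.6 × 100 × 0.3093 × 23 = 426.9 kip (longitudinal, 2 welds).
R_nwt = 0.6 × 100 × 0.3093 × 10 = 185.6 kip (transverse, base value).
(i) R_nwl + R_nwt = 612.4 kip; (ii) 0.85 R_nwl + 1.5 R_nwt = 641.2 kip.
R_n = max = 641.2 kip [governs: (ii)]; φR_n = 480.9 kip.

φR_n ≈ 481 kip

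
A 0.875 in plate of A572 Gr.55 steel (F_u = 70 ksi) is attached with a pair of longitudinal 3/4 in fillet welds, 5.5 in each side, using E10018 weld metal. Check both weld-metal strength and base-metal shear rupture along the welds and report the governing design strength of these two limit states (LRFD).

E100XX → F_EXX = 100 ksi.
t_e = 0.707 × 0.75 = 0.5302 in; L = 11 in.
Weld metal: φR_n = 0.75 × 0.6 × 100 × 0.5302 × 11 = 262.5 kips.
Base metal (shear rupture): φR_n = 0.75 × 0.6 × 70 × 0.875 × 11 = 303.2 kips.
Governing: weld metal.

φR_n ≈ 262 kips (weld metal governs)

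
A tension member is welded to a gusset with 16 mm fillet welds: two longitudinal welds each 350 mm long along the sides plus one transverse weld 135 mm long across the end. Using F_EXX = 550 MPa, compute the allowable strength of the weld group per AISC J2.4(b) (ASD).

t_e = 0.707 × 16 = 11.31 mm.
R_nwl = 0.6 × 550 × 11.31 × 700 × 10⁻³ = 2613 kN (longitudinal, 2 welds).
R_nwt = 0.6 × 550 × 11.31 × 135 × 10⁻³ = 503.9 kN (transverse, base value).
(i) R_nwl + R_nwt = 3117 kN; (ii) 0.85 R_nwl + 1.5 R_nwt = 2977 kN.
R_n = max = 3117 kN [governs: (i)]; R_n/Ω = 1559 kN.

R_n/Ω ≈ 1560 kN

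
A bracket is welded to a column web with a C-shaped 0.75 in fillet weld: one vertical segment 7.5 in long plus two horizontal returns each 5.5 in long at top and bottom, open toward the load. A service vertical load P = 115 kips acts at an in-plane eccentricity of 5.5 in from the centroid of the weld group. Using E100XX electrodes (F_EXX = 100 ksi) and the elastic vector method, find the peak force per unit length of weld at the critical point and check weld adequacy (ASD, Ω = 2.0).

f_max ≈ 18.5 kip/in; NOT adequate

Total weld length L_w = 18.5 in. Treat welds as unit-width lines.
Centroid: x̄ = 2×5.5×2.75 / 18.5 = 1.635 in from the vertical weld.
Polar moment about centroid: J = I_x + I_y = [7.5³/12 + 2×5.5×3.75²] + [7.5×1.635² + 2(5.5³/12 + 5.5×1.115²)] = 251.3 in³.
Direct shear f_v = P/L_w = 115 / 18.5 = 6.216 kip/in (vertical).
Torsion M = P·e = 115 × 5.5 = 632.5 kip·in.
Critical point at (x, y) = (3.865, 3.75) from centroid. f_tx = M·y/J = 9.439 kip/in; f_ty = M·x/J = 9.728 kip/in.
Resultant f_max = √[f_tx² + (f_v + f_ty)²] = √[9.439² + (6.216 + 9.728)²] = 18.53 kip/in.
Capacity per unit length: r_n/Ω = (1/2.0) × 0.6 × 100 × (0.707 × 0.75) = 15.91 kip/in.
18.53 > 15.91 → NOT adequate.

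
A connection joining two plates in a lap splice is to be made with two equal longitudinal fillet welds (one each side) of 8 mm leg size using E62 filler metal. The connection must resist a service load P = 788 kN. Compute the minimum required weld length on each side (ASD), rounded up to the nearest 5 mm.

E62XX → F_EXX = 620 MPa.
Throat t_e = 0.707 × 8 = 5.656 mm.
r_n/Ω = (0.6 × 620 × 5.656) / 2.0 = 1052 N/mm = 1.052 kN/mm.
L_req = P / (r_n/Ω) = 788 / 1.052 = 749 mm total.
Per side: 749 / 2 = 374.5 mm.
Round up → use L = 375 mm on each side.

L = 375 mm on each side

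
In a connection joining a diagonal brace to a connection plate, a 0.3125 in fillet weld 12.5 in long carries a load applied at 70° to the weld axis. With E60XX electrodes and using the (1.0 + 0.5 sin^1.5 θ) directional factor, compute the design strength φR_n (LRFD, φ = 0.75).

φR_n ≈ 109 kip

E60XX → F_EXX = 60 ksi.
t_e = 0.707 × 0.3125 = 0.2209 in; A_we = 0.2209 × 12.5 = 2.762 in².
Directional factor: 1.0 + 0.5 sin^1.5(70°) = 1.455.
F_nw = 0.6 × 60 × 1.455 = 52.4 ksi.
φR_n = 0.75 × 52.4 × 2.762 = 108.5 kip.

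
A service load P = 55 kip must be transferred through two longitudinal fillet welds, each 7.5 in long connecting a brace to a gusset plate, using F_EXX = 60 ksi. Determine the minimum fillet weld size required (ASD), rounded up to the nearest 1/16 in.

w = 5/16 in

Total weld length L = 15 in.
Required throat t_e = P × Ω / (0.6 F_EXX × L) = 55 × 2.0 / (0.6 × 60 × 15) = 0.2037 in.
Required leg w = t_e / 0.707 = 0.2881 in → use 5/16 in.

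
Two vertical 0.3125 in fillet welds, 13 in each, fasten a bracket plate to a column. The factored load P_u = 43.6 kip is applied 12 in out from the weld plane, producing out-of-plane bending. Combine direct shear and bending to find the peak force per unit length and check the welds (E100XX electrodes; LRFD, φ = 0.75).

E100XX → F_EXX = 100 ksi.
L_w = 2 × 13 = 26 in; section modulus (unit throat) S = 2 × L²/6 = 56.33 in².
Direct shear f_v = P/L_w = 43.6/26 = 1.677 kip/in.
Moment M = P × e = 43.6 × 12 = 523.2 kip·in; bending f_b = M/S = 9.288 kip/in.
f_max = √(f_v² + f_b²) = √(1.677² + 9.288²) = 9.438 kip/in.
φr_n = 0.75 × 0.6 × 100 × (0.707 × 0.3125) = 9.942 kip/in → adequate.

f_max ≈ 9.44 kip/in; adequate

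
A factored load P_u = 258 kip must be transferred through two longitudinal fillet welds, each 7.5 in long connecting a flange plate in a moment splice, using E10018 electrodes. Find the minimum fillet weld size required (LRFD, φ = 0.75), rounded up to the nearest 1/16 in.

E100XX → F_EXX = 100 ksi.
Total weld length L = 15 in.
Required throat t_e = P_u / (φ × 0.6 F_EXX × L) = 258 / (0.75 × 0.6 × 100 × 15) = 0.3822 in.
Required leg w = t_e / 0.707 = 0.5406 in → use 9/16 in.

w = 9/16 in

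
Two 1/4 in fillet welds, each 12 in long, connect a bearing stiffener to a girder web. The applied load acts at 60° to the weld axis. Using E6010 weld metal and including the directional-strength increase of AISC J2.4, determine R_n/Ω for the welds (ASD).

E60XX → F_EXX = 60 ksi.
t_e = 0.707 × 0.25 = 0.1767 in; A_we = 0.1767 × 24 = 4.242 in².
Directional factor: 1.0 + 0.5 sin^1.5(60°) = 1.403.
F_nw = 0.6 × 60 × 1.403 = 50.51 ksi.
R_n/Ω = (50.51 × 4.242) / 2.0 = 107.1 kip.

R_n/Ω ≈ 107 kip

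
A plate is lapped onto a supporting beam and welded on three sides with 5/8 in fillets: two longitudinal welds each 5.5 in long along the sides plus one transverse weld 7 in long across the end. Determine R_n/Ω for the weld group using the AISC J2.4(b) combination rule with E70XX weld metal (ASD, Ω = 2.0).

E70XX → F_EXX = 70 ksi.
t_e = 0.707 × 0.625 = 0.4419 in.
R_nwl = 0.6 × 70 × 0.4419 × 11 = 204.1 kip (longitudinal, 2 welds).
R_nwt = 0.6 × 70 × 0.4419 × 7 = 129.9 kip (transverse, base value).
(i) R_nwl + R_nwt = 334.1 kip; (ii) 0.85 R_nwl + 1.5 R_nwt = 368.4 kip.
R_n = max = 368.4 kip [governs: (ii)]; R_n/Ω = 184.2 kip.

R_n/Ω ≈ 184 kip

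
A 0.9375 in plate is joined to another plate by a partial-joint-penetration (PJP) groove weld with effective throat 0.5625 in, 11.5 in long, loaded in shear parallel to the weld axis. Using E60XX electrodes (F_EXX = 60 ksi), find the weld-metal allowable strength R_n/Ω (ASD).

Effective throat (given) t_e = 0.5625 in.
A_we = 0.5625 × 11.5 = 6.469 in².
F_nw = 0.6 F_EXX = 36 ksi.
R_n/Ω = (36 × 6.469) / 2.0 = 116.4 kips.

R_n/Ω ≈ 116 kips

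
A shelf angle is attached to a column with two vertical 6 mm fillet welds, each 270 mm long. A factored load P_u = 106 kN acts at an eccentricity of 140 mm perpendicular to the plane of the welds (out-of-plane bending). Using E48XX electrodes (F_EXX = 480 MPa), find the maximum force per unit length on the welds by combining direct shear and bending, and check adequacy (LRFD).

L_w = 2 × 270 = 540 mm; section modulus (unit throat) S = 2 × L²/6 = 24300 mm².
Direct shear f_v = P/L_w = 106×10³/540 = 196.3 N/mm.
Moment M = P × e = 106×10³ × 140 = 14840000 N·mm; bending f_b = M/S = 610.7 N/mm.
f_max = √(f_v² + f_b²) = √(196.3² + 610.7²) = 641.5 N/mm.
φr_n = 0.75 × 0.6 × 480 × (0.707 × 6) = 916.3 N/mm → adequate.

f_max ≈ 641 N/mm; adequate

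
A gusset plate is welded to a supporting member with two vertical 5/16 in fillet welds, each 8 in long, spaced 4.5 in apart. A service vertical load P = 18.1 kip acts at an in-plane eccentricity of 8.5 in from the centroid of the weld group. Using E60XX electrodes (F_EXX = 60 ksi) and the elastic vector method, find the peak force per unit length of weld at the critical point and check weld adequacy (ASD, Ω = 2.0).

Total weld length L_w = 16 in. Treat welds as unit-width lines.
Polar moment about centroid: J = 2[d³/12 + d(b/2)²] = 2[8³/12 + 8×2.25²] = 166.3 in³.
Direct shear f_v = P/L_w = 18.1 / 16 = 1.131 kip/in (vertical).
Torsion M = P·e = 18.1 × 8.5 = 153.85 kip·in.
Critical point at (x, y) = (2.25, 4) from centroid. f_tx = M·y/J = 3.7 kip/in; f_ty = M·x/J = 2.081 kip/in.
Resultant f_max = √[f_tx² + (f_v + f_ty)²] = √[3.7² + (1.131 + 2.081)²] = 4.9 kip/in.
Capacity per unit length: r_n/Ω = (1/2.0) × 0.6 × 60 × (0.707 × 0.3125) = 3.977 kip/in.
4.9 > 3.977 → NOT adequate.

f_max ≈ 4.9 kip/in; NOT adequate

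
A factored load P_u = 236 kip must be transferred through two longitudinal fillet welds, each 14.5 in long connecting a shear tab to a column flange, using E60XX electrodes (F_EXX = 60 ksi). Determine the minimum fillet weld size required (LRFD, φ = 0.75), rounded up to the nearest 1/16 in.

Total weld length L = 29 in.
Required throat t_e = P_u / (φ × 0.6 F_EXX × L) = 236 / (0.75 × 0.6 × 60 × 29) = 0.3014 in.
Required leg w = t_e / 0.707 = 0.4263 in → use 7/16 in.

w = 7/16 in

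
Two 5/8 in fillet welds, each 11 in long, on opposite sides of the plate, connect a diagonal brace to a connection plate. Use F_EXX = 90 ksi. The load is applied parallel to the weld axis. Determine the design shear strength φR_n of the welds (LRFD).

Effective throat t_e = 0.707 × 0.625 = 0.4419 in.
Total length L = 22 in; A_we = 0.4419 × 22 = 9.721 in².
F_nw = 0.6 F_EXX = 0.6 × 90 = 54 ksi.
φR_n = 0.75 × 54 × 9.721 = 393.7 kips.

φR_n ≈ 394 kips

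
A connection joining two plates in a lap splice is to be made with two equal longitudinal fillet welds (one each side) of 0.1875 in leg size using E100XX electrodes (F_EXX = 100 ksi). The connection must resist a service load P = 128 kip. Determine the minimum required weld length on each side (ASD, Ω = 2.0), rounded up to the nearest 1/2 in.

Throat t_e = 0.707 × 0.1875 = 0.1326 in.
r_n/Ω = (0.6 × 100 × 0.1326) / 2.0 = 3.977 kip/in.
L_req = P / (r_n/Ω) = 128 / 3.977 = 32.19 in total.
Per side: 32.19 / 2 = 16.09 in.
Round up → use L = 16.5 in on each side.

L = 16.5 in on each side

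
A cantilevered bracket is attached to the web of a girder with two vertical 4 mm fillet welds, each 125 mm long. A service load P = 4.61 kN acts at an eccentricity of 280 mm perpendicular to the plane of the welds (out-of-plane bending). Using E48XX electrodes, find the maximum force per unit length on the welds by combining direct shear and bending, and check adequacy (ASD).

E48XX → F_EXX = 480 MPa.
L_w = 2 × 125 = 250 mm; section modulus (unit throat) S = 2 × L²/6 = 5208 mm².
Direct shear f_v = P/L_w = 4.61×10³/250 = 18.44 N/mm.
Moment M = P × e = 4.61×10³ × 280 = 1290800 N·mm; bending f_b = M/S = 247.8 N/mm.
f_max = √(f_v² + f_b²) = √(18.44² + 247.8²) = 248.5 N/mm.
r_n/Ω = (1/2.0) × 0.6 × 480 × (0.707 × 4) = 407.2 N/mm → adequate.

f_max ≈ 249 N/mm; adequate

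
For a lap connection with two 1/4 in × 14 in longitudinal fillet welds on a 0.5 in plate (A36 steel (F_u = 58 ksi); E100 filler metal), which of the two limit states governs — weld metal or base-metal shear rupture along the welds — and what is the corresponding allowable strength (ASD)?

R_n/Ω ≈ 148 kip (weld metal governs)

E100XX → F_EXX = 100 ksi.
t_e = 0.707 × 0.25 = 0.1767 in; L = 28 in.
Weld metal: R_n/Ω = (1/2.0) × 0.6 × 100 × 0.1767 × 28 = 148.5 kip.
Base metal (shear rupture): R_n/Ω = (1/2.0) × 0.6 × 58 × 0.5 × 28 = 243.6 kip.
Governing: weld metal.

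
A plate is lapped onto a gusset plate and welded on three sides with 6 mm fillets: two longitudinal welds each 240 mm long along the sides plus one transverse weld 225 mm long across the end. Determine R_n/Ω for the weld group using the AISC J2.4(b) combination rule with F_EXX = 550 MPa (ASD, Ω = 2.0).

R_n/Ω ≈ 522 kN

t_e = 0.707 × 6 = 4.242 mm.
R_nwl = 0.6 × 550 × 4.242 × 480 × 10⁻³ = 671.9 kN (longitudinal, 2 welds).
R_nwt = 0.6 × 550 × 4.242 × 225 × 10⁻³ = 315 kN (transverse, base value).
(i) R_nwl + R_nwt = 986.9 kN; (ii) 0.85 R_nwl + 1.5 R_nwt = 1044 kN.
R_n = max = 1044 kN [governs: (ii)]; R_n/Ω = 521.8 kN.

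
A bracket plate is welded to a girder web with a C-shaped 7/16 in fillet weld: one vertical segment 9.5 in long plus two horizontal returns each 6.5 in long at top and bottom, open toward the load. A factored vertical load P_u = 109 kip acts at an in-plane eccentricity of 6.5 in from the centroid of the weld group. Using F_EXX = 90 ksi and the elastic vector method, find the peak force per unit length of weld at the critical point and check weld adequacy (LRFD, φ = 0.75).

f_max ≈ 13.8 kip/in; NOT adequate

Total weld length L_w = 22.5 in. Treat welds as unit-width lines.
Centroid: x̄ = 2×6.5×3.25 / 22.5 = 1.878 in from the vertical weld.
Polar moment about centroid: J = I_x + I_y = [9.5³/12 + 2×6.5×4.75²] + [9.5×1.878² + 2(6.5³/12 + 6.5×1.372²)] = 468.5 in³.
Direct shear f_v = P/L_w = 109 / 22.5 = 4.844 kip/in (vertical).
Torsion M = P·e = 109 × 6.5 = 708.5 kip·in.
Critical point at (x, y) = (4.622, 4.75) from centroid. f_tx = M·y/J = 7.183 kip/in; f_ty = M·x/J = 6.99 kip/in.
Resultant f_max = √[f_tx² + (f_v + f_ty)²] = √[7.183² + (4.844 + 6.99)²] = 13.84 kip/in.
Capacity per unit length: φr_n = 0.75 × 0.6 × 90 × (0.707 × 0.4375) = 12.53 kip/in.
13.84 > 12.53 → NOT adequate.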